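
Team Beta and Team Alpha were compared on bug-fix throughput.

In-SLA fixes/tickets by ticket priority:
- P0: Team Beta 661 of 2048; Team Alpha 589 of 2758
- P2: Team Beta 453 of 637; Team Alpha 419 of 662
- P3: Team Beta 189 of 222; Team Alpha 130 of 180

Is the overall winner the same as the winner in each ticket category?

Yes

P0: Team Beta 661/2048 = 32.3%, Team Alpha 589/2758 = 21.4% → Team Beta
P2: Team Beta 453/637 = 71.1%, Team Alpha 419/662 = 63.3% → Team Beta
P3: Team Beta 189/222 = 85.1%, Team Alpha 130/180 = 72.2% → Team Beta
Overall: Team Beta 1303/2907 = 44.8%, Team Alpha 1138/3600 = 31.6% → Team Beta
Team Beta wins overall and in every ticket group — no reversal.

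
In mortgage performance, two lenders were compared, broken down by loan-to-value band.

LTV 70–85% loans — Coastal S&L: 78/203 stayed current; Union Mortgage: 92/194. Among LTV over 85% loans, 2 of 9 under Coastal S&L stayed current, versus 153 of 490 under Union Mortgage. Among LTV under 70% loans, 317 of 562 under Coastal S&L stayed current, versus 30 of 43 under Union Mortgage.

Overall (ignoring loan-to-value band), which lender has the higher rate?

Coastal S&L

LTV 70–85%: Coastal S&L 78/203 = 38.4%, Union Mortgage 92/194 = 47.4% → Union Mortgage
LTV over 85%: Coastal S&L 2/9 = 22.2%, Union Mortgage 153/490 = 31.2% → Union Mortgage
LTV under 70%: Coastal S&L 317/562 = 56.4%, Union Mortgage 30/43 = 69.8% → Union Mortgage
Overall: Coastal S&L 397/774 = 51.3%, Union Mortgage 275/727 = 37.8% → Coastal S&L
(Union Mortgage wins every loan-to-value group but Coastal S&L wins overall — Union Mortgage's loans skew toward the low-rate LTV over 85% group.)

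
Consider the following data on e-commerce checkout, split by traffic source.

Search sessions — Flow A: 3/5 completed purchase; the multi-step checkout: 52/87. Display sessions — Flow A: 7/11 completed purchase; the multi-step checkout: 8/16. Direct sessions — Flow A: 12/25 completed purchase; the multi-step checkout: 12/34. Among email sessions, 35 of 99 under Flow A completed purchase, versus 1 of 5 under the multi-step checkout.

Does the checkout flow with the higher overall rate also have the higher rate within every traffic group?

No

Search: Flow A 3/5 = 60.0%, the multi-step checkout 52/87 = 59.8% → Flow A
Display: Flow A 7/11 = 63.6%, the multi-step checkout 8/16 = 50.0% → Flow A
Direct: Flow A 12/25 = 48.0%, the multi-step checkout 12/34 = 35.3% → Flow A
Email: Flow A 35/99 = 35.4%, the multi-step checkout 1/5 = 20.0% → Flow A
Overall: Flow A 57/140 = 40.7%, the multi-step checkout 73/142 = 51.4% → the multi-step checkout
Flow A wins each traffic group but the multi-step checkout wins overall — the comparison reverses. Flow A's sessions skew toward email, which has a lower base rate.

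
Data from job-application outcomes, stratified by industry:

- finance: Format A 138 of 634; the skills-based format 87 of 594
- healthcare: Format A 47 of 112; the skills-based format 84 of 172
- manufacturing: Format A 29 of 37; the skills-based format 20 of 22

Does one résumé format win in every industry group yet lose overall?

Finance: Format A 138/634 = 21.8%, the skills-based format 87/594 = 14.6% → Format A
Healthcare: Format A 47/112 = 42.0%, the skills-based format 84/172 = 48.8% → the skills-based format
Manufacturing: Format A 29/37 = 78.4%, the skills-based format 20/22 = 90.9% → the skills-based format
Overall: Format A 214/783 = 27.3%, the skills-based format 191/788 = 24.2% → Format A
Neither sweeps: Format A wins 1 of 3 groups, the skills-based format wins 2. Format A wins overall but not every group — no Simpson reversal.

No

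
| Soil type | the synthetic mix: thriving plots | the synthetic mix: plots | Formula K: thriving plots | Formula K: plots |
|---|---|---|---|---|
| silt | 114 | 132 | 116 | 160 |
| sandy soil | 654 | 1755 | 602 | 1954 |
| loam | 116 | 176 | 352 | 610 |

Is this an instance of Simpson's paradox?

Silt: the synthetic mix 114/132 = 86.4%, Formula K 116/160 = 72.5% → the synthetic mix
Sandy soil: the synthetic mix 654/1755 = 37.3%, Formula K 602/1954 = 30.8% → the synthetic mix
Loam: the synthetic mix 116/176 = 65.9%, Formula K 352/610 = 57.7% → the synthetic mix
Overall: the synthetic mix 884/2063 = 42.9%, Formula K 1070/2724 = 39.3% → the synthetic mix
The synthetic mix wins overall and in every soil group — no reversal.

No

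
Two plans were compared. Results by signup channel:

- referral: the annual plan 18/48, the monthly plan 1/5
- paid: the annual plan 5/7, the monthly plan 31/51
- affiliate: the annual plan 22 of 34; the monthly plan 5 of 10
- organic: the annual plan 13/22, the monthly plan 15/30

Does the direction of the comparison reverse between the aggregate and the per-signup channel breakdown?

Yes

Referral: the annual plan 18/48 = 37.5%, the monthly plan 1/5 = 20.0% → the annual plan
Paid: the annual plan 5/7 = 71.4%, the monthly plan 31/51 = 60.8% → the annual plan
Affiliate: the annual plan 22/34 = 64.7%, the monthly plan 5/10 = 50.0% → the annual plan
Organic: the annual plan 13/22 = 59.1%, the monthly plan 15/30 = 50.0% → the annual plan
Overall: the annual plan 58/111 = 52.3%, the monthly plan 52/96 = 54.2% → the monthly plan
The annual plan wins each signup group but the monthly plan wins overall — the comparison reverses. The annual plan's customers skew toward referral, which has a lower base rate.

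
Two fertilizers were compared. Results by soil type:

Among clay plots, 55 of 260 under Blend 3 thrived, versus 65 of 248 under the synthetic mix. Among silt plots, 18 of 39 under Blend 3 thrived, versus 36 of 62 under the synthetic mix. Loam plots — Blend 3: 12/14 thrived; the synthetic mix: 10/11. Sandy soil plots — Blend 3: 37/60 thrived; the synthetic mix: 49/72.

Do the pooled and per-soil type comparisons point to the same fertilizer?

Clay: Blend 3 55/260 = 21.2%, the synthetic mix 65/248 = 26.2% → the synthetic mix
Silt: Blend 3 18/39 = 46.2%, the synthetic mix 36/62 = 58.1% → the synthetic mix
Loam: Blend 3 12/14 = 85.7%, the synthetic mix 10/11 = 90.9% → the synthetic mix
Sandy soil: Blend 3 37/60 = 61.7%, the synthetic mix 49/72 = 68.1% → the synthetic mix
Overall: Blend 3 122/373 = 32.7%, the synthetic mix 160/393 = 40.7% → the synthetic mix
The synthetic mix wins overall and in every soil group — no reversal.

Yes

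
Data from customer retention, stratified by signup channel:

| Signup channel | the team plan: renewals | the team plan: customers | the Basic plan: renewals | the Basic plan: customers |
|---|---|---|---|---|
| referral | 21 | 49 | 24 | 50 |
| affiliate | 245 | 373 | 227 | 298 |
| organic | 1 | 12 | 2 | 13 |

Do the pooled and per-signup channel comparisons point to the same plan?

Yes

Referral: the team plan 21/49 = 42.9%, the Basic plan 24/50 = 48.0% → the Basic plan
Affiliate: the team plan 245/373 = 65.7%, the Basic plan 227/298 = 76.2% → the Basic plan
Organic: the team plan 1/12 = 8.3%, the Basic plan 2/13 = 15.4% → the Basic plan
Overall: the team plan 267/434 = 61.5%, the Basic plan 253/361 = 70.1% → the Basic plan
The Basic plan wins overall and in every signup group — no reversal.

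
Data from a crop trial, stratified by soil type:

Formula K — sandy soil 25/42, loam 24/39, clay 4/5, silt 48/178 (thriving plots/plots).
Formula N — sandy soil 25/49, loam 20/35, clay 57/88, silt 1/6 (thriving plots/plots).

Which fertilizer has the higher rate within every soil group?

Formula K

Sandy soil: Formula K 25/42 = 59.5%, Formula N 25/49 = 51.0% → Formula K
Loam: Formula K 24/39 = 61.5%, Formula N 20/35 = 57.1% → Formula K
Clay: Formula K 4/5 = 80.0%, Formula N 57/88 = 64.8% → Formula K
Silt: Formula K 48/178 = 27.0%, Formula N 1/6 = 16.7% → Formula K
Formula K has the higher rate in all 4 groups.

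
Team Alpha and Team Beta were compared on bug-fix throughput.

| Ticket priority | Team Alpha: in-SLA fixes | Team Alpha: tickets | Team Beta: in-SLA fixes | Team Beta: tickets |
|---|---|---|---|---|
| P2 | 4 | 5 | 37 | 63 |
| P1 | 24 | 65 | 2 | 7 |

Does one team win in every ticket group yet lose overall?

P2: Team Alpha 4/5 = 80.0%, Team Beta 37/63 = 58.7% → Team Alpha
P1: Team Alpha 24/65 = 36.9%, Team Beta 2/7 = 28.6% → Team Alpha
Overall: Team Alpha 28/70 = 40.0%, Team Beta 39/70 = 55.7% → Team Beta
Team Alpha wins each ticket group but Team Beta wins overall — the comparison reverses. Team Alpha's tickets skew toward P1, which has a lower base rate.

Yes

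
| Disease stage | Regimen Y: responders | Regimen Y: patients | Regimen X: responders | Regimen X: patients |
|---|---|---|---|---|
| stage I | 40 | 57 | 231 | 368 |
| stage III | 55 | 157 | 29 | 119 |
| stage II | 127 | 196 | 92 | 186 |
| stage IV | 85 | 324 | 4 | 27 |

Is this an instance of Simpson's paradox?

Yes

Stage I: Regimen Y 40/57 = 70.2%, Regimen X 231/368 = 62.8% → Regimen Y
Stage III: Regimen Y 55/157 = 35.0%, Regimen X 29/119 = 24.4% → Regimen Y
Stage II: Regimen Y 127/196 = 64.8%, Regimen X 92/186 = 49.5% → Regimen Y
Stage IV: Regimen Y 85/324 = 26.2%, Regimen X 4/27 = 14.8% → Regimen Y
Overall: Regimen Y 307/734 = 41.8%, Regimen X 356/700 = 50.9% → Regimen X
Regimen Y wins each disease group but Regimen X wins overall — the comparison reverses. Regimen Y's patients skew toward stage IV, which has a lower base rate.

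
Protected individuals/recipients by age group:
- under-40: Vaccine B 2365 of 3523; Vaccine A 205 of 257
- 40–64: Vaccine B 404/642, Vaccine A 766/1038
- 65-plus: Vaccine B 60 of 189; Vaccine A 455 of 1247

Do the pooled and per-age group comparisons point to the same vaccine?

No

Under-40: Vaccine B 2365/3523 = 67.1%, Vaccine A 205/257 = 79.8% → Vaccine A
40–64: Vaccine B 404/642 = 62.9%, Vaccine A 766/1038 = 73.8% → Vaccine A
65-plus: Vaccine B 60/189 = 31.7%, Vaccine A 455/1247 = 36.5% → Vaccine A
Overall: Vaccine B 2829/4354 = 65.0%, Vaccine A 1426/2542 = 56.1% → Vaccine B
Vaccine A wins each age group but Vaccine B wins overall — the comparison reverses. Vaccine A's recipients skew toward 65-plus, which has a lower base rate.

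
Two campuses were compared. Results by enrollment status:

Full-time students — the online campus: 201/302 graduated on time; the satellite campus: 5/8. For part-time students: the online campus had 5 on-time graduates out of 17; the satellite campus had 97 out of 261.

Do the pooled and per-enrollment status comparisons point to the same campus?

No

Full-time: the online campus 201/302 = 66.6%, the satellite campus 5/8 = 62.5% → the online campus
Part-time: the online campus 5/17 = 29.4%, the satellite campus 97/261 = 37.2% → the satellite campus
Overall: the online campus 206/319 = 64.6%, the satellite campus 102/269 = 37.9% → the online campus
Neither sweeps: the online campus wins 1 of 2 groups, the satellite campus wins 1. The online campus wins overall but not every group — no Simpson reversal.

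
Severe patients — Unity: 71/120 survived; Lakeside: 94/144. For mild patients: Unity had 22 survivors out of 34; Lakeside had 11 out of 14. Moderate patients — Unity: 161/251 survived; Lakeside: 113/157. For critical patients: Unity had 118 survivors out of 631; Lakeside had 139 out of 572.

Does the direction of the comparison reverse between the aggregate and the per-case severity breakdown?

No

Severe: Unity 71/120 = 59.2%, Lakeside 94/144 = 65.3% → Lakeside
Mild: Unity 22/34 = 64.7%, Lakeside 11/14 = 78.6% → Lakeside
Moderate: Unity 161/251 = 64.1%, Lakeside 113/157 = 72.0% → Lakeside
Critical: Unity 118/631 = 18.7%, Lakeside 139/572 = 24.3% → Lakeside
Overall: Unity 372/1036 = 35.9%, Lakeside 357/887 = 40.2% → Lakeside
Lakeside wins overall and in every case group — no reversal.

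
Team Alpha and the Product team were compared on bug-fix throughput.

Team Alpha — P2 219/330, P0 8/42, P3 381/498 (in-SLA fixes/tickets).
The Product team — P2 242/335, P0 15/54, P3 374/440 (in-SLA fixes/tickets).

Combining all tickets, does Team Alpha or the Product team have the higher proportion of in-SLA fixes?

the Product team

P2: Team Alpha 219/330 = 66.4%, the Product team 242/335 = 72.2% → the Product team
P0: Team Alpha 8/42 = 19.0%, the Product team 15/54 = 27.8% → the Product team
P3: Team Alpha 381/498 = 76.5%, the Product team 374/440 = 85.0% → the Product team
Overall: Team Alpha 608/870 = 69.9%, the Product team 631/829 = 76.1% → the Product team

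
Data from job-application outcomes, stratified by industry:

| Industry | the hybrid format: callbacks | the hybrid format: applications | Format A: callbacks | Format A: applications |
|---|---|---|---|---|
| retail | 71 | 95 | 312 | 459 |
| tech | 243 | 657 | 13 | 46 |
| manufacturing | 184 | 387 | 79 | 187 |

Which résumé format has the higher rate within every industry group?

Retail: the hybrid format 71/95 = 74.7%, Format A 312/459 = 68.0% → the hybrid format
Tech: the hybrid format 243/657 = 37.0%, Format A 13/46 = 28.3% → the hybrid format
Manufacturing: the hybrid format 184/387 = 47.5%, Format A 79/187 = 42.2% → the hybrid format
The hybrid format has the higher rate in all 3 groups.

the hybrid format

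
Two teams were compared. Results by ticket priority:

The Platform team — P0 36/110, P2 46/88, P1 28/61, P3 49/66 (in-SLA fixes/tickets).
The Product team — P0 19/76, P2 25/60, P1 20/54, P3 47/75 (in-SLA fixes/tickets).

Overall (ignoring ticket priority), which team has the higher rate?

P0: the Platform team 36/110 = 32.7%, the Product team 19/76 = 25.0% → the Platform team
P2: the Platform team 46/88 = 52.3%, the Product team 25/60 = 41.7% → the Platform team
P1: the Platform team 28/61 = 45.9%, the Product team 20/54 = 37.0% → the Platform team
P3: the Platform team 49/66 = 74.2%, the Product team 47/75 = 62.7% → the Platform team
Overall: the Platform team 159/325 = 48.9%, the Product team 111/265 = 41.9% → the Platform team

the Platform team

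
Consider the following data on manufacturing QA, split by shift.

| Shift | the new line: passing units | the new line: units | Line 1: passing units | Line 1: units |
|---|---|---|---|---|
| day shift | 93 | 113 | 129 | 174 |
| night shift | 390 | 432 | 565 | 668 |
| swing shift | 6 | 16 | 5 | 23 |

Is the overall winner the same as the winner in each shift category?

Day shift: the new line 93/113 = 82.3%, Line 1 129/174 = 74.1% → the new line
Night shift: the new line 390/432 = 90.3%, Line 1 565/668 = 84.6% → the new line
Swing shift: the new line 6/16 = 37.5%, Line 1 5/23 = 21.7% → the new line
Overall: the new line 489/561 = 87.2%, Line 1 699/865 = 80.8% → the new line
The new line wins overall and in every shift group — no reversal.

Yes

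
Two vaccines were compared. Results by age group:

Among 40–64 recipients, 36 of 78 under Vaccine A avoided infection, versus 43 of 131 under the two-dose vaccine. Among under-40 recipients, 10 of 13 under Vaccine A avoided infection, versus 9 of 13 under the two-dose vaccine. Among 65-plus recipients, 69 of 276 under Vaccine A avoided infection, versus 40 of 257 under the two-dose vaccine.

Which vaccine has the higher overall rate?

Vaccine A

40–64: Vaccine A 36/78 = 46.2%, the two-dose vaccine 43/131 = 32.8% → Vaccine A
Under-40: Vaccine A 10/13 = 76.9%, the two-dose vaccine 9/13 = 69.2% → Vaccine A
65-plus: Vaccine A 69/276 = 25.0%, the two-dose vaccine 40/257 = 15.6% → Vaccine A
Overall: Vaccine A 115/367 = 31.3%, the two-dose vaccine 92/401 = 22.9% → Vaccine A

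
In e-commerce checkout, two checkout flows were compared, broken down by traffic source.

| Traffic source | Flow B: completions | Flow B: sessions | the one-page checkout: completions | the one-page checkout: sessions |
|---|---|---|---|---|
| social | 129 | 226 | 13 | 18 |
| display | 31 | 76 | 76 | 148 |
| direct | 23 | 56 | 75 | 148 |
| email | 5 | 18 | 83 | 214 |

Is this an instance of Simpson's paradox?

Social: Flow B 129/226 = 57.1%, the one-page checkout 13/18 = 72.2% → the one-page checkout
Display: Flow B 31/76 = 40.8%, the one-page checkout 76/148 = 51.4% → the one-page checkout
Direct: Flow B 23/56 = 41.1%, the one-page checkout 75/148 = 50.7% → the one-page checkout
Email: Flow B 5/18 = 27.8%, the one-page checkout 83/214 = 38.8% → the one-page checkout
Overall: Flow B 188/376 = 50.0%, the one-page checkout 247/528 = 46.8% → Flow B
The one-page checkout wins each traffic group but Flow B wins overall — the comparison reverses. The one-page checkout's sessions skew toward email, which has a lower base rate.

Yes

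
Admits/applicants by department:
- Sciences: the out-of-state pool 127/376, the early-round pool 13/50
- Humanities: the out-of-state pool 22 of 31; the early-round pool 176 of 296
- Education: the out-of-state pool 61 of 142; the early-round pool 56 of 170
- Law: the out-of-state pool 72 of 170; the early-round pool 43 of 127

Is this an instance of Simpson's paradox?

Sciences: the out-of-state pool 127/376 = 33.8%, the early-round pool 13/50 = 26.0% → the out-of-state pool
Humanities: the out-of-state pool 22/31 = 71.0%, the early-round pool 176/296 = 59.5% → the out-of-state pool
Education: the out-of-state pool 61/142 = 43.0%, the early-round pool 56/170 = 32.9% → the out-of-state pool
Law: the out-of-state pool 72/170 = 42.4%, the early-round pool 43/127 = 33.9% → the out-of-state pool
Overall: the out-of-state pool 282/719 = 39.2%, the early-round pool 288/643 = 44.8% → the early-round pool
The out-of-state pool wins each department group but the early-round pool wins overall — the comparison reverses. The out-of-state pool's applicants skew toward Sciences, which has a lower base rate.

Yes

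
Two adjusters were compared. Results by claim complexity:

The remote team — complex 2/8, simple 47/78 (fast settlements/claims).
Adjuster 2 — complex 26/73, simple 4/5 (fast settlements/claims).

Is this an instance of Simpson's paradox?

Complex: the remote team 2/8 = 25.0%, Adjuster 2 26/73 = 35.6% → Adjuster 2
Simple: the remote team 47/78 = 60.3%, Adjuster 2 4/5 = 80.0% → Adjuster 2
Overall: the remote team 49/86 = 57.0%, Adjuster 2 30/78 = 38.5% → the remote team
Adjuster 2 wins each claim group but the remote team wins overall — the comparison reverses. Adjuster 2's claims skew toward complex, which has a lower base rate.

Yes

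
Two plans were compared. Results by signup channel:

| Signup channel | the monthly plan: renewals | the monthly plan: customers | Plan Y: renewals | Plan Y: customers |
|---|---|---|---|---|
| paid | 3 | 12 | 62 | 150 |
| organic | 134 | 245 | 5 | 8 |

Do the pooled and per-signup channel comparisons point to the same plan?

Paid: the monthly plan 3/12 = 25.0%, Plan Y 62/150 = 41.3% → Plan Y
Organic: the monthly plan 134/245 = 54.7%, Plan Y 5/8 = 62.5% → Plan Y
Overall: the monthly plan 137/257 = 53.3%, Plan Y 67/158 = 42.4% → the monthly plan
Plan Y wins each signup group but the monthly plan wins overall — the comparison reverses. Plan Y's customers skew toward paid, which has a lower base rate.

No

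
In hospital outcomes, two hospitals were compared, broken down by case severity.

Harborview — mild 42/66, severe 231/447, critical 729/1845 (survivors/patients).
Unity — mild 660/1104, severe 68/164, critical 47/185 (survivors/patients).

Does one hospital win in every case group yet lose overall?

Mild: Harborview 42/66 = 63.6%, Unity 660/1104 = 59.8% → Harborview
Severe: Harborview 231/447 = 51.7%, Unity 68/164 = 41.5% → Harborview
Critical: Harborview 729/1845 = 39.5%, Unity 47/185 = 25.4% → Harborview
Overall: Harborview 1002/2358 = 42.5%, Unity 775/1453 = 53.3% → Unity
Harborview wins each case group but Unity wins overall — the comparison reverses. Harborview's patients skew toward critical, which has a lower base rate.

Yes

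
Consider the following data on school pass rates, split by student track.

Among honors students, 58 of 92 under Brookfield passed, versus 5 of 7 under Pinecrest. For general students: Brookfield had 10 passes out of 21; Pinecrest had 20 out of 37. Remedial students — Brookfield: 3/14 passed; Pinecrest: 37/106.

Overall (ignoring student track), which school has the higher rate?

Honors: Brookfield 58/92 = 63.0%, Pinecrest 5/7 = 71.4% → Pinecrest
General: Brookfield 10/21 = 47.6%, Pinecrest 20/37 = 54.1% → Pinecrest
Remedial: Brookfield 3/14 = 21.4%, Pinecrest 37/106 = 34.9% → Pinecrest
Overall: Brookfield 71/127 = 55.9%, Pinecrest 62/150 = 41.3% → Brookfield
(Pinecrest wins every student group but Brookfield wins overall — Pinecrest's students skew toward the low-rate remedial group.)

Brookfield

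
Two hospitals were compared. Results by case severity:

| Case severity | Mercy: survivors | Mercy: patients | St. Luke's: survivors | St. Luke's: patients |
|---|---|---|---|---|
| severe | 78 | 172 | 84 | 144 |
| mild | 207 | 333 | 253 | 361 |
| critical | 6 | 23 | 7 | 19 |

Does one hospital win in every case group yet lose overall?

Severe: Mercy 78/172 = 45.3%, St. Luke's 84/144 = 58.3% → St. Luke's
Mild: Mercy 207/333 = 62.2%, St. Luke's 253/361 = 70.1% → St. Luke's
Critical: Mercy 6/23 = 26.1%, St. Luke's 7/19 = 36.8% → St. Luke's
Overall: Mercy 291/528 = 55.1%, St. Luke's 344/524 = 65.6% → St. Luke's
St. Luke's wins overall and in every case group — no reversal.

No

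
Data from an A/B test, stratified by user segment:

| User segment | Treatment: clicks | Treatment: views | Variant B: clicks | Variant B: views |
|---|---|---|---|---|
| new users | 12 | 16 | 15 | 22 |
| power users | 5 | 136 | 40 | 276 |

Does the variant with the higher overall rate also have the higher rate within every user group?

New users: Treatment 12/16 = 75.0%, Variant B 15/22 = 68.2% → Treatment
Power users: Treatment 5/136 = 3.7%, Variant B 40/276 = 14.5% → Variant B
Overall: Treatment 17/152 = 11.2%, Variant B 55/298 = 18.5% → Variant B
Neither sweeps: Treatment wins 1 of 2 groups, Variant B wins 1. Variant B wins overall but not every group — no Simpson reversal.

No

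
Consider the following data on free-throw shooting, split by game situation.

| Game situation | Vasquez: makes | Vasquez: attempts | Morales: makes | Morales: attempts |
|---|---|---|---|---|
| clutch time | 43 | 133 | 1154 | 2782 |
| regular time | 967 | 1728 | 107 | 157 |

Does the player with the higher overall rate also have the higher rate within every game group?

No

Clutch time: Vasquez 43/133 = 32.3%, Morales 1154/2782 = 41.5% → Morales
Regular time: Vasquez 967/1728 = 56.0%, Morales 107/157 = 68.2% → Morales
Overall: Vasquez 1010/1861 = 54.3%, Morales 1261/2939 = 42.9% → Vasquez
Morales wins each game group but Vasquez wins overall — the comparison reverses. Morales's attempts skew toward clutch time, which has a lower base rate.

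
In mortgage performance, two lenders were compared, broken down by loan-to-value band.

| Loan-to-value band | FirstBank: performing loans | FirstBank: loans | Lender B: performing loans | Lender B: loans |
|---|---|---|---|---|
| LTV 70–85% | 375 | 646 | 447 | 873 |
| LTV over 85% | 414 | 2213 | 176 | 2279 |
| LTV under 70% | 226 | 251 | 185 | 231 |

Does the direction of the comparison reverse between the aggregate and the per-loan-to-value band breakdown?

LTV 70–85%: FirstBank 375/646 = 58.0%, Lender B 447/873 = 51.2% → FirstBank
LTV over 85%: FirstBank 414/2213 = 18.7%, Lender B 176/2279 = 7.7% → FirstBank
LTV under 70%: FirstBank 226/251 = 90.0%, Lender B 185/231 = 80.1% → FirstBank
Overall: FirstBank 1015/3110 = 32.6%, Lender B 808/3383 = 23.9% → FirstBank
FirstBank wins overall and in every loan-to-value group — no reversal.

No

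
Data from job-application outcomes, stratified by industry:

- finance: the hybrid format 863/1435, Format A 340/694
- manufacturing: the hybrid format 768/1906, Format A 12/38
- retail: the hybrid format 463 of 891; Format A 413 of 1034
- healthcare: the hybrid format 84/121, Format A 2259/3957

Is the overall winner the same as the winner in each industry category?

No

Finance: the hybrid format 863/1435 = 60.1%, Format A 340/694 = 49.0% → the hybrid format
Manufacturing: the hybrid format 768/1906 = 40.3%, Format A 12/38 = 31.6% → the hybrid format
Retail: the hybrid format 463/891 = 52.0%, Format A 413/1034 = 39.9% → the hybrid format
Healthcare: the hybrid format 84/121 = 69.4%, Format A 2259/3957 = 57.1% → the hybrid format
Overall: the hybrid format 2178/4353 = 50.0%, Format A 3024/5723 = 52.8% → Format A
The hybrid format wins each industry group but Format A wins overall — the comparison reverses. The hybrid format's applications skew toward manufacturing, which has a lower base rate.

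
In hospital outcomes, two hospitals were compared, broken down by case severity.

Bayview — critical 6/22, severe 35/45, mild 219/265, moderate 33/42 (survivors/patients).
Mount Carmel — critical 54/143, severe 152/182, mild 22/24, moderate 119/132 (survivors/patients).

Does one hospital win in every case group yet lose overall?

Yes

Critical: Bayview 6/22 = 27.3%, Mount Carmel 54/143 = 37.8% → Mount Carmel
Severe: Bayview 35/45 = 77.8%, Mount Carmel 152/182 = 83.5% → Mount Carmel
Mild: Bayview 219/265 = 82.6%, Mount Carmel 22/24 = 91.7% → Mount Carmel
Moderate: Bayview 33/42 = 78.6%, Mount Carmel 119/132 = 90.2% → Mount Carmel
Overall: Bayview 293/374 = 78.3%, Mount Carmel 347/481 = 72.1% → Bayview
Mount Carmel wins each case group but Bayview wins overall — the comparison reverses. Mount Carmel's patients skew toward critical, which has a lower base rate.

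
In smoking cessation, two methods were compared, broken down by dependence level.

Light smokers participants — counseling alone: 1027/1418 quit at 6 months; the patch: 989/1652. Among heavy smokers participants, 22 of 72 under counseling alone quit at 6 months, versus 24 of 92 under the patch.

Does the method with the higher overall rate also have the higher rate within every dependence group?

Light smokers: counseling alone 1027/1418 = 72.4%, the patch 989/1652 = 59.9% → counseling alone
Heavy smokers: counseling alone 22/72 = 30.6%, the patch 24/92 = 26.1% → counseling alone
Overall: counseling alone 1049/1490 = 70.4%, the patch 1013/1744 = 58.1% → counseling alone
Counseling alone wins overall and in every dependence group — no reversal.

Yes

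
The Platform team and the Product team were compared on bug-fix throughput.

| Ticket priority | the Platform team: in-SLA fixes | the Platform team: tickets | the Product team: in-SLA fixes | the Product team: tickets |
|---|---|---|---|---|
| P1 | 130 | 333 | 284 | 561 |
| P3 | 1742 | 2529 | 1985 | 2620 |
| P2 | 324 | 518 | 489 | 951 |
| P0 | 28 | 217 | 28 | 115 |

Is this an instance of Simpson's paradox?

P1: the Platform team 130/333 = 39.0%, the Product team 284/561 = 50.6% → the Product team
P3: the Platform team 1742/2529 = 68.9%, the Product team 1985/2620 = 75.8% → the Product team
P2: the Platform team 324/518 = 62.5%, the Product team 489/951 = 51.4% → the Platform team
P0: the Platform team 28/217 = 12.9%, the Product team 28/115 = 24.3% → the Product team
Overall: the Platform team 2224/3597 = 61.8%, the Product team 2786/4247 = 65.6% → the Product team
Neither sweeps: the Platform team wins 1 of 4 groups, the Product team wins 3. The Product team wins overall but not every group — no Simpson reversal.

No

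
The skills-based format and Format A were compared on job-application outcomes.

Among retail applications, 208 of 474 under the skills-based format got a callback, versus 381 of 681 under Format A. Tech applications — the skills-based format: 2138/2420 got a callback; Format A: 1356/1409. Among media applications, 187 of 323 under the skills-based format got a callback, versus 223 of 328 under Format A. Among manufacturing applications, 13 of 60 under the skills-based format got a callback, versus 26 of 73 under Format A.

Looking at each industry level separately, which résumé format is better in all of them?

Format A

Retail: the skills-based format 208/474 = 43.9%, Format A 381/681 = 55.9% → Format A
Tech: the skills-based format 2138/2420 = 88.3%, Format A 1356/1409 = 96.2% → Format A
Media: the skills-based format 187/323 = 57.9%, Format A 223/328 = 68.0% → Format A
Manufacturing: the skills-based format 13/60 = 21.7%, Format A 26/73 = 35.6% → Format A
Format A has the higher rate in all 4 groups.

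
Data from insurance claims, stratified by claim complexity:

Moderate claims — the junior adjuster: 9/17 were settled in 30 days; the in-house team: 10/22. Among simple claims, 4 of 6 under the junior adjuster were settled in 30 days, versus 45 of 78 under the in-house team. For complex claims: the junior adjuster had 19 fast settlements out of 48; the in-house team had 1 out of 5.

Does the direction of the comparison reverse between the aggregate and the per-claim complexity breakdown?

Moderate: the junior adjuster 9/17 = 52.9%, the in-house team 10/22 = 45.5% → the junior adjuster
Simple: the junior adjuster 4/6 = 66.7%, the in-house team 45/78 = 57.7% → the junior adjuster
Complex: the junior adjuster 19/48 = 39.6%, the in-house team 1/5 = 20.0% → the junior adjuster
Overall: the junior adjuster 32/71 = 45.1%, the in-house team 56/105 = 53.3% → the in-house team
The junior adjuster wins each claim group but the in-house team wins overall — the comparison reverses. The junior adjuster's claims skew toward complex, which has a lower base rate.

Yes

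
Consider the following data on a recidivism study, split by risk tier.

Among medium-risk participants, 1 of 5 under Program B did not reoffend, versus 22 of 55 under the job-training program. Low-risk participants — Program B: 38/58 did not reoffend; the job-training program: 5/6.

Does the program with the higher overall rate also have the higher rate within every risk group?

No

Medium-risk: Program B 1/5 = 20.0%, the job-training program 22/55 = 40.0% → the job-training program
Low-risk: Program B 38/58 = 65.5%, the job-training program 5/6 = 83.3% → the job-training program
Overall: Program B 39/63 = 61.9%, the job-training program 27/61 = 44.3% → Program B
The job-training program wins each risk group but Program B wins overall — the comparison reverses. The job-training program's participants skew toward medium-risk, which has a lower base rate.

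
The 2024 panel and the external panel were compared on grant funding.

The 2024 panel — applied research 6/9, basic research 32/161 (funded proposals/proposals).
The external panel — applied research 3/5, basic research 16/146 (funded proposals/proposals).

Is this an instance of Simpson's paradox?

No

Applied research: the 2024 panel 6/9 = 66.7%, the external panel 3/5 = 60.0% → the 2024 panel
Basic research: the 2024 panel 32/161 = 19.9%, the external panel 16/146 = 11.0% → the 2024 panel
Overall: the 2024 panel 38/170 = 22.4%, the external panel 19/151 = 12.6% → the 2024 panel
The 2024 panel wins overall and in every proposal group — no reversal.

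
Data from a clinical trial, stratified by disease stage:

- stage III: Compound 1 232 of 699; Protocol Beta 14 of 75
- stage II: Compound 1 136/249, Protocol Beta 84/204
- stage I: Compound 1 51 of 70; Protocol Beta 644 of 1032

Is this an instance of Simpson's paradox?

Stage III: Compound 1 232/699 = 33.2%, Protocol Beta 14/75 = 18.7% → Compound 1
Stage II: Compound 1 136/249 = 54.6%, Protocol Beta 84/204 = 41.2% → Compound 1
Stage I: Compound 1 51/70 = 72.9%, Protocol Beta 644/1032 = 62.4% → Compound 1
Overall: Compound 1 419/1018 = 41.2%, Protocol Beta 742/1311 = 56.6% → Protocol Beta
Compound 1 wins each disease group but Protocol Beta wins overall — the comparison reverses. Compound 1's patients skew toward stage III, which has a lower base rate.

Yes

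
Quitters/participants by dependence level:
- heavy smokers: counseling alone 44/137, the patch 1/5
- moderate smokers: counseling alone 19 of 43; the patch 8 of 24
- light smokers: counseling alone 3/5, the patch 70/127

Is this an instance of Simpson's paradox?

Heavy smokers: counseling alone 44/137 = 32.1%, the patch 1/5 = 20.0% → counseling alone
Moderate smokers: counseling alone 19/43 = 44.2%, the patch 8/24 = 33.3% → counseling alone
Light smokers: counseling alone 3/5 = 60.0%, the patch 70/127 = 55.1% → counseling alone
Overall: counseling alone 66/185 = 35.7%, the patch 79/156 = 50.6% → the patch
Counseling alone wins each dependence group but the patch wins overall — the comparison reverses. Counseling alone's participants skew toward heavy smokers, which has a lower base rate.

Yes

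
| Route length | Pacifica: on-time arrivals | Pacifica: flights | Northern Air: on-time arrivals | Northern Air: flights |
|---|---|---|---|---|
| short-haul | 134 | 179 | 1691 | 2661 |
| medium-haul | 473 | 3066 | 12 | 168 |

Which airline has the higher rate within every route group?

Short-haul: Pacifica 134/179 = 74.9%, Northern Air 1691/2661 = 63.5% → Pacifica
Medium-haul: Pacifica 473/3066 = 15.4%, Northern Air 12/168 = 7.1% → Pacifica
Pacifica has the higher rate in both groups.

Pacifica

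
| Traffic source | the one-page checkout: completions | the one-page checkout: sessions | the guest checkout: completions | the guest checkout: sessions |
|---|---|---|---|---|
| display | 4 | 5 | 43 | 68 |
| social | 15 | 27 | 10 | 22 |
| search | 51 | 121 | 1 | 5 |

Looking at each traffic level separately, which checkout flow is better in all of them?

the one-page checkout

Display: the one-page checkout 4/5 = 80.0%, the guest checkout 43/68 = 63.2% → the one-page checkout
Social: the one-page checkout 15/27 = 55.6%, the guest checkout 10/22 = 45.5% → the one-page checkout
Search: the one-page checkout 51/121 = 42.1%, the guest checkout 1/5 = 20.0% → the one-page checkout
The one-page checkout has the higher rate in all 3 groups.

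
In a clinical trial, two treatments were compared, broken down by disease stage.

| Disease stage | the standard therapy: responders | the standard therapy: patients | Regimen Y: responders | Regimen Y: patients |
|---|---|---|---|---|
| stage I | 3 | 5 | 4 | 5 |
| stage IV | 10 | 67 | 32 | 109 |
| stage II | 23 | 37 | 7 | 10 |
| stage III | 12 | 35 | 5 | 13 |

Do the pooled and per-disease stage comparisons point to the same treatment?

Yes

Stage I: the standard therapy 3/5 = 60.0%, Regimen Y 4/5 = 80.0% → Regimen Y
Stage IV: the standard therapy 10/67 = 14.9%, Regimen Y 32/109 = 29.4% → Regimen Y
Stage II: the standard therapy 23/37 = 62.2%, Regimen Y 7/10 = 70.0% → Regimen Y
Stage III: the standard therapy 12/35 = 34.3%, Regimen Y 5/13 = 38.5% → Regimen Y
Overall: the standard therapy 48/144 = 33.3%, Regimen Y 48/137 = 35.0% → Regimen Y
Regimen Y wins overall and in every disease group — no reversal.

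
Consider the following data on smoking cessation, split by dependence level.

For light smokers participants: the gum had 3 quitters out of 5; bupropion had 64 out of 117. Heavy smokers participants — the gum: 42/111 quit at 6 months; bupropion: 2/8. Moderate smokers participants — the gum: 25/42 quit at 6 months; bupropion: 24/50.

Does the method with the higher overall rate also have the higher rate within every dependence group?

Light smokers: the gum 3/5 = 60.0%, bupropion 64/117 = 54.7% → the gum
Heavy smokers: the gum 42/111 = 37.8%, bupropion 2/8 = 25.0% → the gum
Moderate smokers: the gum 25/42 = 59.5%, bupropion 24/50 = 48.0% → the gum
Overall: the gum 70/158 = 44.3%, bupropion 90/175 = 51.4% → bupropion
The gum wins each dependence group but bupropion wins overall — the comparison reverses. The gum's participants skew toward heavy smokers, which has a lower base rate.

No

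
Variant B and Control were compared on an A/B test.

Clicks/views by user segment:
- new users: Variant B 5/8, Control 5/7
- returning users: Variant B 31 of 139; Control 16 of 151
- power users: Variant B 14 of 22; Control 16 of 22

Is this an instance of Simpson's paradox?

New users: Variant B 5/8 = 62.5%, Control 5/7 = 71.4% → Control
Returning users: Variant B 31/139 = 22.3%, Control 16/151 = 10.6% → Variant B
Power users: Variant B 14/22 = 63.6%, Control 16/22 = 72.7% → Control
Overall: Variant B 50/169 = 29.6%, Control 37/180 = 20.6% → Variant B
Neither sweeps: Variant B wins 1 of 3 groups, Control wins 2. Variant B wins overall but not every group — no Simpson reversal.

No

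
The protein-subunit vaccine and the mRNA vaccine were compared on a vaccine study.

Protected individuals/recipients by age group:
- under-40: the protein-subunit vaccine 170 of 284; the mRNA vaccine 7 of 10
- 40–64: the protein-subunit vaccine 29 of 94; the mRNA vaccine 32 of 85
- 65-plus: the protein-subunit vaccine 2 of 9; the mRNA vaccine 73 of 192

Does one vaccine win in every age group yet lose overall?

Under-40: the protein-subunit vaccine 170/284 = 59.9%, the mRNA vaccine 7/10 = 70.0% → the mRNA vaccine
40–64: the protein-subunit vaccine 29/94 = 30.9%, the mRNA vaccine 32/85 = 37.6% → the mRNA vaccine
65-plus: the protein-subunit vaccine 2/9 = 22.2%, the mRNA vaccine 73/192 = 38.0% → the mRNA vaccine
Overall: the protein-subunit vaccine 201/387 = 51.9%, the mRNA vaccine 112/287 = 39.0% → the protein-subunit vaccine
The mRNA vaccine wins each age group but the protein-subunit vaccine wins overall — the comparison reverses. The mRNA vaccine's recipients skew toward 65-plus, which has a lower base rate.

Yes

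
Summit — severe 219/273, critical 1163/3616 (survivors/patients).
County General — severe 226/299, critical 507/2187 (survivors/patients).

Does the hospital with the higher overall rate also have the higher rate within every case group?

Yes

Severe: Summit 219/273 = 80.2%, County General 226/299 = 75.6% → Summit
Critical: Summit 1163/3616 = 32.2%, County General 507/2187 = 23.2% → Summit
Overall: Summit 1382/3889 = 35.5%, County General 733/2486 = 29.5% → Summit
Summit wins overall and in every case group — no reversal.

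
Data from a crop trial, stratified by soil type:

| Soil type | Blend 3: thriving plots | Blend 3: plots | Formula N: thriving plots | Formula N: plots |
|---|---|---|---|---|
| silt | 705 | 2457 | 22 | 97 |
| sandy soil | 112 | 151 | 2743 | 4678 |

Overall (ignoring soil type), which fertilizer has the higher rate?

Silt: Blend 3 705/2457 = 28.7%, Formula N 22/97 = 22.7% → Blend 3
Sandy soil: Blend 3 112/151 = 74.2%, Formula N 2743/4678 = 58.6% → Blend 3
Overall: Blend 3 817/2608 = 31.3%, Formula N 2765/4775 = 57.9% → Formula N
(Blend 3 wins every soil group but Formula N wins overall — Blend 3's plots skew toward the low-rate silt group.)

Formula N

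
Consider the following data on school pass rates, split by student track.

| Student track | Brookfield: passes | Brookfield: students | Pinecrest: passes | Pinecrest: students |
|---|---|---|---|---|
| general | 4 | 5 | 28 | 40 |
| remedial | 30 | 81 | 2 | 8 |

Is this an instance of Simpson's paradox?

General: Brookfield 4/5 = 80.0%, Pinecrest 28/40 = 70.0% → Brookfield
Remedial: Brookfield 30/81 = 37.0%, Pinecrest 2/8 = 25.0% → Brookfield
Overall: Brookfield 34/86 = 39.5%, Pinecrest 30/48 = 62.5% → Pinecrest
Brookfield wins each student group but Pinecrest wins overall — the comparison reverses. Brookfield's students skew toward remedial, which has a lower base rate.

Yes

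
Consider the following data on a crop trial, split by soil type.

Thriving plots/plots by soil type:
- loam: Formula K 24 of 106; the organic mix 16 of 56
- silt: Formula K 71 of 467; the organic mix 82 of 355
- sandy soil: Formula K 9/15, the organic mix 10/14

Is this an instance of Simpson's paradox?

No

Loam: Formula K 24/106 = 22.6%, the organic mix 16/56 = 28.6% → the organic mix
Silt: Formula K 71/467 = 15.2%, the organic mix 82/355 = 23.1% → the organic mix
Sandy soil: Formula K 9/15 = 60.0%, the organic mix 10/14 = 71.4% → the organic mix
Overall: Formula K 104/588 = 17.7%, the organic mix 108/425 = 25.4% → the organic mix
The organic mix wins overall and in every soil group — no reversal.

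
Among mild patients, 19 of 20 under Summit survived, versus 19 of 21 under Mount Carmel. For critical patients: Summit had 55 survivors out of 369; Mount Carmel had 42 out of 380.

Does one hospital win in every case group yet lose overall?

Mild: Summit 19/20 = 95.0%, Mount Carmel 19/21 = 90.5% → Summit
Critical: Summit 55/369 = 14.9%, Mount Carmel 42/380 = 11.1% → Summit
Overall: Summit 74/389 = 19.0%, Mount Carmel 61/401 = 15.2% → Summit
Summit wins overall and in every case group — no reversal.

No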